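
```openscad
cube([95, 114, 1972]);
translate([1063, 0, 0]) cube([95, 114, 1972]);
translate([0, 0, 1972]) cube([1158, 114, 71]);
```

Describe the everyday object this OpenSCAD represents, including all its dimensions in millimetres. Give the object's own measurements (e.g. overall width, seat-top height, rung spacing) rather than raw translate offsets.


A door frame. The clear opening is 968 mm wide and 1972 mm high. Two 95 mm wide jambs, 114 mm deep, stand either side of the opening from the floor to the top of the opening. A 71 mm thick head sits across the top of both jambs, spanning the full outside width of the frame.


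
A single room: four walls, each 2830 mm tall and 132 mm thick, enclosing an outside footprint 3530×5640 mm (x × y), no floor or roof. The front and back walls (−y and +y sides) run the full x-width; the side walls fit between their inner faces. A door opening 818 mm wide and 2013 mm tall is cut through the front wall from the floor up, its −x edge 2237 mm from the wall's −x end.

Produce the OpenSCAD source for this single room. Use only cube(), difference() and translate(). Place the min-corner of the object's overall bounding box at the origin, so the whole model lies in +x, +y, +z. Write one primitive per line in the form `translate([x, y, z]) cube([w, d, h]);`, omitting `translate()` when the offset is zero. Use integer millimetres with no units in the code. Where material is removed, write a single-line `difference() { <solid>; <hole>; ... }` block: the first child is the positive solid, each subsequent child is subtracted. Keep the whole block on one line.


difference() { cube([3530, 132, 2830]); translate([2237, 0, 0]) cube([818, 132, 2013]); }
translate([0, 5508, 0]) cube([3530, 132, 2830]);
translate([0, 132, 0]) cube([132, 5376, 2830]);
translate([3398, 132, 0]) cube([132, 5376, 2830]);


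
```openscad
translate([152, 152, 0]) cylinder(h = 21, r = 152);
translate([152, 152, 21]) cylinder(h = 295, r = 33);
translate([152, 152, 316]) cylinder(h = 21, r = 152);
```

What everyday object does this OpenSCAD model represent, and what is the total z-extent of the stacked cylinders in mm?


A spool. The overall height is 337 mm.

Three coaxial cylinders, large–small–large — a spool. Two 21 mm flanges and a 295 mm core give 21 + 295 + 21 = 337 mm.


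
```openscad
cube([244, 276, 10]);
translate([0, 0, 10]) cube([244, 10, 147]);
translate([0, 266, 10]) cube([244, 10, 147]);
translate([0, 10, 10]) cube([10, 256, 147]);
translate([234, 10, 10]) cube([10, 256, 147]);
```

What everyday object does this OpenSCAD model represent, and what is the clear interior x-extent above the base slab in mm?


An open box. The internal width is 224 mm.

A 244×276 base slab with four walls standing on it — an open box. The base is 244 mm wide and the walls are 10 mm thick, so the internal width is 244 − 2 × 10 = 224 mm.


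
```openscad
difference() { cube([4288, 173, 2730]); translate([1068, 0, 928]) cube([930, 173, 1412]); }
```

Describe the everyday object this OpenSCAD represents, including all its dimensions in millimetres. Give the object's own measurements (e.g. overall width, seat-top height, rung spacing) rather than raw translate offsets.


A wall 4288 mm long (x), 173 mm thick (y), 2730 mm tall, with a rectangular window opening cut through it. The opening is 930 mm wide and 1412 mm tall; its sill is at z = 928 mm and its near (−x) edge is 1068 mm from the wall's −x end. The opening passes through the full wall thickness.


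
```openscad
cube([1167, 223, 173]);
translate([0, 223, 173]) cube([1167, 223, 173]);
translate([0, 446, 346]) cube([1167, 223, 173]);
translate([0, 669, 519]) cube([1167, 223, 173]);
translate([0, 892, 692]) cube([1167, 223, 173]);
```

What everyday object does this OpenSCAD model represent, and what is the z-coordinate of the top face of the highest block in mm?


A staircase. The total rise is 865 mm.

5 identical blocks, each offset up and back from the previous — a staircase. Each step is 173 mm tall and there are 5 of them, so the total rise is 5 × 173 = 865 mm.


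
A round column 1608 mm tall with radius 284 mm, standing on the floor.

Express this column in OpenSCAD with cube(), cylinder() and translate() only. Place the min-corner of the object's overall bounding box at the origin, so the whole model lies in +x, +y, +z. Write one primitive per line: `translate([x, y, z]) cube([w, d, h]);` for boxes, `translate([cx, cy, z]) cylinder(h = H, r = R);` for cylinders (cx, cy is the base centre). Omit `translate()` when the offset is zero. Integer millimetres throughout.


translate([284, 284, 0]) cylinder(h = 1608, r = 284);


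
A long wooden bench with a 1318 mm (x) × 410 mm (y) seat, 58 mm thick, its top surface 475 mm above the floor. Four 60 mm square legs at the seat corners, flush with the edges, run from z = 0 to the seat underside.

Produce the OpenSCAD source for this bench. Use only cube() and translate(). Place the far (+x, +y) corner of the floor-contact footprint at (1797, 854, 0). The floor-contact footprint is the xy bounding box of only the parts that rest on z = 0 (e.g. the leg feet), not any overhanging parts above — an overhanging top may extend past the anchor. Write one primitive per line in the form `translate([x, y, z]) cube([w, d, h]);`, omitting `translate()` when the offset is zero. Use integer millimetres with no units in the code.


// leg_h = 475 − 58 = 417
translate([479, 444, 417]) cube([1318, 410, 58]);
translate([479, 444, 0]) cube([60, 60, 417]);
translate([479, 794, 0]) cube([60, 60, 417]);
translate([1737, 444, 0]) cube([60, 60, 417]);
translate([1737, 794, 0]) cube([60, 60, 417]);


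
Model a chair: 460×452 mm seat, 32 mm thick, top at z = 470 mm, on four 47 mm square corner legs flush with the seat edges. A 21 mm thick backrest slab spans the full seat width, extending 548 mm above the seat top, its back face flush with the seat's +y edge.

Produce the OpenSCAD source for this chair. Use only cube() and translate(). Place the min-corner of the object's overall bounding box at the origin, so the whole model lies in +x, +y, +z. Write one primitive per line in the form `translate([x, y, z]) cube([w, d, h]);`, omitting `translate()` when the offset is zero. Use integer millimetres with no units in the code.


translate([0, 0, 438]) cube([460, 452, 32]);
cube([47, 47, 438]);
translate([413, 0, 0]) cube([47, 47, 438]);
translate([0, 405, 0]) cube([47, 47, 438]);
translate([413, 405, 0]) cube([47, 47, 438]);
translate([0, 431, 470]) cube([460, 21, 548]);


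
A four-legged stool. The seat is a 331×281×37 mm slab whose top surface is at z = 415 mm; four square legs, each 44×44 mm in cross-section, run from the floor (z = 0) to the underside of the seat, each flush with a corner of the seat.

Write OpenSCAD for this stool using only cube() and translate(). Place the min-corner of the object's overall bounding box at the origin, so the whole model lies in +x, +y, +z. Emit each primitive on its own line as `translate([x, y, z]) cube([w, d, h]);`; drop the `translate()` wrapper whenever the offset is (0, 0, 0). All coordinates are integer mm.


// leg_h = 415 - 37 = 378
translate([0, 0, 378]) cube([331, 281, 37]);
cube([44, 44, 378]);
translate([287, 0, 0]) cube([44, 44, 378]);
translate([0, 237, 0]) cube([44, 44, 378]);
translate([287, 237, 0]) cube([44, 44, 378]);


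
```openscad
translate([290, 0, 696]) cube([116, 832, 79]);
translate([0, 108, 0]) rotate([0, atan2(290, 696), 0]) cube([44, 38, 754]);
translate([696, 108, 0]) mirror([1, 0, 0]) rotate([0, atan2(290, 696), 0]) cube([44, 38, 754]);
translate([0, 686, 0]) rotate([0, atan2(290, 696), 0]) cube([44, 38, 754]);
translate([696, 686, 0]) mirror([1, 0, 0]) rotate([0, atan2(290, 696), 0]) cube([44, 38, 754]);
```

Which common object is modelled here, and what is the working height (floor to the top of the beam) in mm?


A sawhorse. The overall height is 775 mm.

A beam across two mirrored pairs of raked legs — a sawhorse. The beam's underside is at z = 696 (matching the legs' vertical rise in atan2(290, 696)) and the beam is 79 mm tall, so its top is at 696 + 79 = 775 mm. The raked legs top out at the beam's underside, so that is the highest point.


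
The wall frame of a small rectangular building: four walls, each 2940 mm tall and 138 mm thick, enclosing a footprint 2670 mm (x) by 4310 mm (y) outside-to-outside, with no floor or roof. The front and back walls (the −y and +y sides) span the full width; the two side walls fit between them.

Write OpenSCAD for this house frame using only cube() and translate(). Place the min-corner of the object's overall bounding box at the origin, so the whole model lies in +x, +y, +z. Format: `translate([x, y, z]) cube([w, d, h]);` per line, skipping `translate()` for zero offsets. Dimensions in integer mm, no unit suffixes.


cube([2670, 138, 2940]);
translate([0, 4172, 0]) cube([2670, 138, 2940]);
translate([0, 138, 0]) cube([138, 4034, 2940]);
translate([2532, 138, 0]) cube([138, 4034, 2940]);


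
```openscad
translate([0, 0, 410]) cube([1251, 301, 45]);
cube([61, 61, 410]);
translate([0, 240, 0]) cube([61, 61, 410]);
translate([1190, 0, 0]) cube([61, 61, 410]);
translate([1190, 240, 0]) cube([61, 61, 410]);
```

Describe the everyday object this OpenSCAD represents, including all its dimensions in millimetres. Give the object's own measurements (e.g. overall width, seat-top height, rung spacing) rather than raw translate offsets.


A long wooden bench with a 1251 mm (x) × 301 mm (y) seat, 45 mm thick, its top surface 455 mm above the floor. Four 61 mm square legs at the seat corners, flush with the edges, run from z = 0 to the seat underside.


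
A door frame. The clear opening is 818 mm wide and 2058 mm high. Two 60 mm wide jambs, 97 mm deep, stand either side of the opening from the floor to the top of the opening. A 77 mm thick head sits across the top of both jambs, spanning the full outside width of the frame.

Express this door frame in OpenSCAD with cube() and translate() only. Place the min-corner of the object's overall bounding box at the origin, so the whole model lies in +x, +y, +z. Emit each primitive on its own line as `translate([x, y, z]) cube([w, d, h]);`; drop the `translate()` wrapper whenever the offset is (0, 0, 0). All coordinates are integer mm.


cube([60, 97, 2058]);
translate([878, 0, 0]) cube([60, 97, 2058]);
translate([0, 0, 2058]) cube([938, 97, 77]);


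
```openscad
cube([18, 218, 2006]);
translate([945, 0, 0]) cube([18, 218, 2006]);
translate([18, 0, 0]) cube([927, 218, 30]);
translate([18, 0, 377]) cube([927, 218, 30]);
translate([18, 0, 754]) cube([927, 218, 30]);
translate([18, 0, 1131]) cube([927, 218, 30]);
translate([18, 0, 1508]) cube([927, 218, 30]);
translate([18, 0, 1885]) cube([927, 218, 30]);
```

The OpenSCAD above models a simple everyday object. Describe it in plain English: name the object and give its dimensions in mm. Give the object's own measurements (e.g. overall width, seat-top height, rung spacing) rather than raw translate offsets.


An open bookshelf. Two side panels, each 18 mm thick, 218 mm deep and 2006 mm tall, stand 963 mm apart (outside-to-outside). Between them sit 6 shelves, each 30 mm thick and 218 mm deep, spanning the full gap between the sides. The bottom shelf rests on the floor (its underside at z = 0) and the clear gap between one shelf's top and the next shelf's underside is 347 mm.


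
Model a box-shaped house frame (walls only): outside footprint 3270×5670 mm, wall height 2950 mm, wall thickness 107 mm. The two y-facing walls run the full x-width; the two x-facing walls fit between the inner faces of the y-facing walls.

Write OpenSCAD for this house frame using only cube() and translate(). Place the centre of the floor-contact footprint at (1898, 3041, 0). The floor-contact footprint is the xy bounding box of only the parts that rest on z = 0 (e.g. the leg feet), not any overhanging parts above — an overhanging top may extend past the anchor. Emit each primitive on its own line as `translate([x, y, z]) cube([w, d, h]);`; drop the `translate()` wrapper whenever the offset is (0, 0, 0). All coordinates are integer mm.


translate([263, 206, 0]) cube([3270, 107, 2950]);
translate([263, 5769, 0]) cube([3270, 107, 2950]);
translate([263, 313, 0]) cube([107, 5456, 2950]);
translate([3426, 313, 0]) cube([107, 5456, 2950]);


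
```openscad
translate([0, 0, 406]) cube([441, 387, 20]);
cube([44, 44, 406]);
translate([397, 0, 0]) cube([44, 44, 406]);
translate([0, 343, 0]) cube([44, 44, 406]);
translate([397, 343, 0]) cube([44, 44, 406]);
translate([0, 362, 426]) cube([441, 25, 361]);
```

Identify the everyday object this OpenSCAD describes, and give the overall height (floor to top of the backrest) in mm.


A chair. The overall height is 787 mm.

A slab on four corner posts with a tall panel at the back — a chair. The seat slab sits at z = 406 with thickness 20, and the 361 mm backrest starts at the seat top, so the overall height is 406 + 20 + 361 = 787 mm.


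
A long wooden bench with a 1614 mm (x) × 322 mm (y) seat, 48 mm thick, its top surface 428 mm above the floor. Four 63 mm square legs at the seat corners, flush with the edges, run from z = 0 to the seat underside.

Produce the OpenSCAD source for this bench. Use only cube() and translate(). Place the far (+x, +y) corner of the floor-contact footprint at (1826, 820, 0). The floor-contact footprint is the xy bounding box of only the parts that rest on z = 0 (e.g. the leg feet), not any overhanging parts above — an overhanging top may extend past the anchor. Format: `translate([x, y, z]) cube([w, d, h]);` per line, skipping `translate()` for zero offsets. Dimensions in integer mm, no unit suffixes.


// leg_h = 428 − 48 = 380
translate([212, 498, 380]) cube([1614, 322, 48]);
translate([212, 498, 0]) cube([63, 63, 380]);
translate([212, 757, 0]) cube([63, 63, 380]);
translate([1763, 498, 0]) cube([63, 63, 380]);
translate([1763, 757, 0]) cube([63, 63, 380]);


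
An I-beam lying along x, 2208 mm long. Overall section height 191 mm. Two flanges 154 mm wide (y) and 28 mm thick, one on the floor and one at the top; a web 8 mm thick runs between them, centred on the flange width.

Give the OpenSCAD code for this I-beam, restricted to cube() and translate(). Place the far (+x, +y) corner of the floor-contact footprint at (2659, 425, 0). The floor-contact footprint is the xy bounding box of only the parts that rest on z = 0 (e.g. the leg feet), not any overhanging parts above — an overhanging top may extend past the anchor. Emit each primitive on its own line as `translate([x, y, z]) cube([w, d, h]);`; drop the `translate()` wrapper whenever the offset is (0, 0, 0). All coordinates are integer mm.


translate([451, 271, 0]) cube([2208, 154, 28]);
translate([451, 344, 28]) cube([2208, 8, 135]);
translate([451, 271, 163]) cube([2208, 154, 28]);


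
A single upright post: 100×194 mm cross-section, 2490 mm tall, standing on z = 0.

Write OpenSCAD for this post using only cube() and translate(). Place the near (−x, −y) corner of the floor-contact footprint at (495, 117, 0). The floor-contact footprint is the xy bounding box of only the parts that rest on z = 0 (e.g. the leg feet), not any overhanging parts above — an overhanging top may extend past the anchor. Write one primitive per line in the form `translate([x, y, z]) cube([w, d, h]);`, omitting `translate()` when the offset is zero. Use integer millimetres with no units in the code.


translate([495, 117, 0]) cube([100, 194, 2490]);


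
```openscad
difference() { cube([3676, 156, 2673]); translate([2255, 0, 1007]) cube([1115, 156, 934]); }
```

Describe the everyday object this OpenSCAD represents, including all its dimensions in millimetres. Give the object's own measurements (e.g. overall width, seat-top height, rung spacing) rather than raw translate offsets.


A wall 3676 mm long (x), 156 mm thick (y), 2673 mm tall, with a rectangular window opening cut through it. The opening is 1115 mm wide and 934 mm tall; its sill is at z = 1007 mm and its near (−x) edge is 2255 mm from the wall's −x end. The opening passes through the full wall thickness.


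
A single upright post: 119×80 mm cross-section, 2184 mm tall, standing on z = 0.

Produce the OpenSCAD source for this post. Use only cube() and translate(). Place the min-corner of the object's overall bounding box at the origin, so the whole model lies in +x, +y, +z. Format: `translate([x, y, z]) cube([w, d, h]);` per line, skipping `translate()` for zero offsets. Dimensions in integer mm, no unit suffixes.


cube([119, 80, 2184]);


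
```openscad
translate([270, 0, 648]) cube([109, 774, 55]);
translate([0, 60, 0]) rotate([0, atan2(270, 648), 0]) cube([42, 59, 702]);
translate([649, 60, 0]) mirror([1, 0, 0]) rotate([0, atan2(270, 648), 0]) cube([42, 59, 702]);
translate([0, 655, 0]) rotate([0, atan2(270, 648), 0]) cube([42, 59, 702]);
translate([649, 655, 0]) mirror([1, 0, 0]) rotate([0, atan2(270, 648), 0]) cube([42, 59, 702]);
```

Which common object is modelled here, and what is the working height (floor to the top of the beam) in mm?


A sawhorse. The overall height is 703 mm.

A beam across two mirrored pairs of raked legs — a sawhorse. The beam's underside is at z = 648 (matching the legs' vertical rise in atan2(270, 648)) and the beam is 55 mm tall, so its top is at 648 + 55 = 703 mm. The raked legs top out at the beam's underside, so that is the highest point.


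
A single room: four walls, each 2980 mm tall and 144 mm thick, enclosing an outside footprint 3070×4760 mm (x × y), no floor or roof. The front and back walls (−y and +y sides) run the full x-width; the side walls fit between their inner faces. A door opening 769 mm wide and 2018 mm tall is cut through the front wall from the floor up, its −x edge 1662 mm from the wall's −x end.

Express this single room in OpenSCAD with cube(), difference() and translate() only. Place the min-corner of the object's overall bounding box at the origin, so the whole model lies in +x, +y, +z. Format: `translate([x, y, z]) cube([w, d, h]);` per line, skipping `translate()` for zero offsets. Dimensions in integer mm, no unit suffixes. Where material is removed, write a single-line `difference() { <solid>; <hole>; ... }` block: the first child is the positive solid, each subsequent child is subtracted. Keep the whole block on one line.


difference() { cube([3070, 144, 2980]); translate([1662, 0, 0]) cube([769, 144, 2018]); }
translate([0, 4616, 0]) cube([3070, 144, 2980]);
translate([0, 144, 0]) cube([144, 4472, 2980]);
translate([2926, 144, 0]) cube([144, 4472, 2980]);


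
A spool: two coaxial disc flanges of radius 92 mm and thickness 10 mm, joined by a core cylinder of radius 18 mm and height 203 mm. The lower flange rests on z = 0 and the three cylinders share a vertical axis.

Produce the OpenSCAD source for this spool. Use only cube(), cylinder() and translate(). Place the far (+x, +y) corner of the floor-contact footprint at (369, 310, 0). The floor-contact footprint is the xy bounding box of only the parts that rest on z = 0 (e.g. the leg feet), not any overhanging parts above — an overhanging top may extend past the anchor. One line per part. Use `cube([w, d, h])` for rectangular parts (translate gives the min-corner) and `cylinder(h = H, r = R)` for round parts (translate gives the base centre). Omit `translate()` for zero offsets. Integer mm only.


translate([277, 218, 0]) cylinder(h = 10, r = 92);
translate([277, 218, 10]) cylinder(h = 203, r = 18);
translate([277, 218, 213]) cylinder(h = 10, r = 92);


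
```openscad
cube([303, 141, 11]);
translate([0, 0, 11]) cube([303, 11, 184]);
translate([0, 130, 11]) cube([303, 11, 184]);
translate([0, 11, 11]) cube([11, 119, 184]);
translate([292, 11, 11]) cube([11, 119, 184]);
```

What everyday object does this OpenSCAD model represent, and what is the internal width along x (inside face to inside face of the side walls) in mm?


An open box. The internal width is 281 mm.

A 303×141 base slab with four walls standing on it — an open box. The base is 303 mm wide and the walls are 11 mm thick, so the internal width is 303 − 2 × 11 = 281 mm.


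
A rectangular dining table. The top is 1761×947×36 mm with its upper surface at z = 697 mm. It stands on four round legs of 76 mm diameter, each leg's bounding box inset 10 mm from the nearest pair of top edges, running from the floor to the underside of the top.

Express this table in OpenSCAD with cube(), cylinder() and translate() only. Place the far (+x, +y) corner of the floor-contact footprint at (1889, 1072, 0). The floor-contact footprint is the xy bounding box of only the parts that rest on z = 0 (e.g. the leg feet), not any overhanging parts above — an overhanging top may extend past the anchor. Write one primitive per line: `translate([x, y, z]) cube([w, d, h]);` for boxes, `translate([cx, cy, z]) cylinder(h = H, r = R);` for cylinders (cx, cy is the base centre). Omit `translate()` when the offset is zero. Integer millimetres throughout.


translate([138, 135, 661]) cube([1761, 947, 36]);
translate([186, 183, 0]) cylinder(h = 661, r = 38);
translate([1851, 183, 0]) cylinder(h = 661, r = 38);
translate([186, 1034, 0]) cylinder(h = 661, r = 38);
translate([1851, 1034, 0]) cylinder(h = 661, r = 38);


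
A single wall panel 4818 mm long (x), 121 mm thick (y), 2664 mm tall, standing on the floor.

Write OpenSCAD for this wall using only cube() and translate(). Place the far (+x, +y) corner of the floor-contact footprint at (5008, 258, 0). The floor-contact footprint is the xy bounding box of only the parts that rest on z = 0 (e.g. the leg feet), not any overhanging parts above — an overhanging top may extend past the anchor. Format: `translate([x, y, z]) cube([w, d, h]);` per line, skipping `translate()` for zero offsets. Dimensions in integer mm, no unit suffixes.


translate([190, 137, 0]) cube([4818, 121, 2664]);


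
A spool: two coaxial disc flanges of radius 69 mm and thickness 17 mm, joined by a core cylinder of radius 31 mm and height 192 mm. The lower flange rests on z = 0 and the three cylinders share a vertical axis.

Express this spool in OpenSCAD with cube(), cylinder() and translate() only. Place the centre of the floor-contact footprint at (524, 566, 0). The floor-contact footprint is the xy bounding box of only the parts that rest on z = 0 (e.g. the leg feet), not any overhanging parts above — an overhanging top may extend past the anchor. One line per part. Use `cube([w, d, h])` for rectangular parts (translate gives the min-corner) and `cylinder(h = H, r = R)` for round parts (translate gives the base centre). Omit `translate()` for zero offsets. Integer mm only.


translate([524, 566, 0]) cylinder(h = 17, r = 69);
translate([524, 566, 17]) cylinder(h = 192, r = 31);
translate([524, 566, 209]) cylinder(h = 17, r = 69);


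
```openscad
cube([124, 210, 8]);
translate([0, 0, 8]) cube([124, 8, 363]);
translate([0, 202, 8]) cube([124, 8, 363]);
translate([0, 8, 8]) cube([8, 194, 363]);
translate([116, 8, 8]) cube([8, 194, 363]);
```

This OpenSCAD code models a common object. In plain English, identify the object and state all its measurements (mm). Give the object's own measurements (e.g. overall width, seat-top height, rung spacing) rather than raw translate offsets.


An open-topped rectangular box: outside dimensions 124×210×371 mm, with a uniform wall and base thickness of 8 mm. The base is a full 124×210 slab on the floor; four walls sit on top of the base. The front and back walls (the −y and +y sides) span the full width; the two side walls fit between them.


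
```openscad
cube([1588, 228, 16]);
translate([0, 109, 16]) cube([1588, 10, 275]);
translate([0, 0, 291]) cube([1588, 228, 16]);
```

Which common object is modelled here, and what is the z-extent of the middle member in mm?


An I-beam. The web height is 275 mm.

Two wide flanges with a thin centred web — an I-beam. Overall 307 mm minus two 16 mm flanges gives a web of 307 − 2·16 = 275 mm.


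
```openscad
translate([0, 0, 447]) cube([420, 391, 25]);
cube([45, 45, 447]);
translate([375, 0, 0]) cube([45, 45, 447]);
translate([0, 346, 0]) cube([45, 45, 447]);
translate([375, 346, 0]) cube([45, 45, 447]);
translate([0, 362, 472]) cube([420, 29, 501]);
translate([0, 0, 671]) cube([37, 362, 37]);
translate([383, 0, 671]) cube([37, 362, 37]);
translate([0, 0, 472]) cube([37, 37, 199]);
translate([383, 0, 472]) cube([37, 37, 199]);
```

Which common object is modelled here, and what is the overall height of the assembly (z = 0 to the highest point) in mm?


A chair. The overall height is 973 mm.

A slab on four corner posts with a tall panel at the back — a chair. The seat slab sits at z = 447 with thickness 25, and the 501 mm backrest starts at the seat top, so the overall height is 447 + 25 + 501 = 973 mm.


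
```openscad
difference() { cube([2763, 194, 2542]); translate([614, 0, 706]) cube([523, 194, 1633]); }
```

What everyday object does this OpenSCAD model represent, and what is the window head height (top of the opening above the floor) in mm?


A wall with a window opening. The window head height is 2339 mm.

A wall with a rectangular opening subtracted — a window. Sill at z = 706, opening 1633 mm tall, so the head is at 706 + 1633 = 2339 mm.


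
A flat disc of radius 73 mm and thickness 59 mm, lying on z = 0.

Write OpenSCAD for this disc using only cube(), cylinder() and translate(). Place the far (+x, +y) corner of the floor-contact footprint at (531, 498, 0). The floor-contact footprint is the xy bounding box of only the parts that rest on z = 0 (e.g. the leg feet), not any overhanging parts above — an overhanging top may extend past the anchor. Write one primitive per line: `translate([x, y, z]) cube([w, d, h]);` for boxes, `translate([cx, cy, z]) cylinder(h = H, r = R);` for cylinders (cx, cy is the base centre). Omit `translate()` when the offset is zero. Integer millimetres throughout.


translate([458, 425, 0]) cylinder(h = 59, r = 73);


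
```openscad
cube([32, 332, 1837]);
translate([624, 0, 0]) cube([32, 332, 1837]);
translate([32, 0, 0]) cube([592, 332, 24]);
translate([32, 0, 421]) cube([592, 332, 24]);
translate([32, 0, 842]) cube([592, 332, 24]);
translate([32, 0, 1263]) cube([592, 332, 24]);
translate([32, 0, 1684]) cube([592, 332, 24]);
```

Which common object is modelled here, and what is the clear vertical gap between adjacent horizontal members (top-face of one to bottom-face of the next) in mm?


A bookshelf. The clear shelf gap is 397 mm.

Two tall side panels with 5 horizontal boards between them — a bookshelf. The first two shelf undersides are at z = 0 and z = 421; with shelf thickness 24, the clear gap is 421 − 0 − 24 = 397 mm.


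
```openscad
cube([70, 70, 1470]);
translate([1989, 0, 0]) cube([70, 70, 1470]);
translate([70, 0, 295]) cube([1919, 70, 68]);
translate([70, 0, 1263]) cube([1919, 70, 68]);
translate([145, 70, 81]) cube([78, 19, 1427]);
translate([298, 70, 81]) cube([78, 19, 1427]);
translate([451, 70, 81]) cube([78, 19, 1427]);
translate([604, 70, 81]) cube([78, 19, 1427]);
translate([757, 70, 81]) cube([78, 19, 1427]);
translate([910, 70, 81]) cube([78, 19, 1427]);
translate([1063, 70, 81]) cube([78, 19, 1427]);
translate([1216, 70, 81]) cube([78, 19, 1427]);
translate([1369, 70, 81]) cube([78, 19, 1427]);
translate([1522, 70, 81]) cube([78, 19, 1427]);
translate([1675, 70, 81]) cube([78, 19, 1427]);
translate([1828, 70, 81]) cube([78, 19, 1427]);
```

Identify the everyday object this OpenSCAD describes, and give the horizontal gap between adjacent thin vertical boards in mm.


A fence section. The picket gap is 75 mm.

Two posts, two rails, 12 pickets — a fence section. Span 1919 mm holds 12 pickets of 78 mm with 13 equal gaps: ⌊(1919 − 12·78) / 13⌋ = 75 mm.


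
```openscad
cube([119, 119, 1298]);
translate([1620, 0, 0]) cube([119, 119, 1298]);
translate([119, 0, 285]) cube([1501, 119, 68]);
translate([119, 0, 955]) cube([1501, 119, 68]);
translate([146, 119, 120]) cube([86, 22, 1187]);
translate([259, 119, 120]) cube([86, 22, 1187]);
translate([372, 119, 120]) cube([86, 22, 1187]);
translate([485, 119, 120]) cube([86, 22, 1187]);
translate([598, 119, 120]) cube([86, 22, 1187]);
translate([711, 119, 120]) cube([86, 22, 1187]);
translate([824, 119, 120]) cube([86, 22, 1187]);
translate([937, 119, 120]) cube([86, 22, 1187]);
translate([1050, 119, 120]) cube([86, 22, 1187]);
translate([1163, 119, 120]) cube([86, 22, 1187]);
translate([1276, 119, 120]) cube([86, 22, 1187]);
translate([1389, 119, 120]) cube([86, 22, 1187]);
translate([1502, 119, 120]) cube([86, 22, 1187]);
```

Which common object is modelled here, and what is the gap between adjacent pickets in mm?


A fence section. The picket gap is 27 mm.

Two posts, two rails, 13 pickets — a fence section. Span 1501 mm holds 13 pickets of 86 mm with 14 equal gaps: ⌊(1501 − 13·86) / 14⌋ = 27 mm.


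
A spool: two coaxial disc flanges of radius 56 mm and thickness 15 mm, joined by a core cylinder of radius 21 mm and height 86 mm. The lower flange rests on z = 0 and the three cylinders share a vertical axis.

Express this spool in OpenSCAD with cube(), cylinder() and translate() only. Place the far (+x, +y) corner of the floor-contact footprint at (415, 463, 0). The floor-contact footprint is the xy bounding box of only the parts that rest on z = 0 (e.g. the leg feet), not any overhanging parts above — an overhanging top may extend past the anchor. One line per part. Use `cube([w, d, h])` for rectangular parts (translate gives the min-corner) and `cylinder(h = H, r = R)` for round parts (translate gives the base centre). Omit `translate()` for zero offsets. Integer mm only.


translate([359, 407, 0]) cylinder(h = 15, r = 56);
translate([359, 407, 15]) cylinder(h = 86, r = 21);
translate([359, 407, 101]) cylinder(h = 15, r = 56);


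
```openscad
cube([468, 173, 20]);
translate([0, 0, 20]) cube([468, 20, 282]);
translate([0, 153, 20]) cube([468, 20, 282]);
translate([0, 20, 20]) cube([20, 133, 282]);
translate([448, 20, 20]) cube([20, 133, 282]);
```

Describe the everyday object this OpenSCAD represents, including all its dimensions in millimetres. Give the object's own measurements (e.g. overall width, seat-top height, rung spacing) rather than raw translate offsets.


An open-topped rectangular box: outside dimensions 468×173×302 mm, with a uniform wall and base thickness of 20 mm. The base is a full 468×173 slab on the floor; four walls sit on top of the base. The front and back walls (the −y and +y sides) span the full width; the two side walls fit between them.


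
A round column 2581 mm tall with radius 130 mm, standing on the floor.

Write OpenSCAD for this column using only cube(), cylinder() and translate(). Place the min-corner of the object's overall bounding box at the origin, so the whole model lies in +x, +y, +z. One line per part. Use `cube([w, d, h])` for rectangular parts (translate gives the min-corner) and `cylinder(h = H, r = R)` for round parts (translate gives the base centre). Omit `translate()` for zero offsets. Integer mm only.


translate([130, 130, 0]) cylinder(h = 2581, r = 130);


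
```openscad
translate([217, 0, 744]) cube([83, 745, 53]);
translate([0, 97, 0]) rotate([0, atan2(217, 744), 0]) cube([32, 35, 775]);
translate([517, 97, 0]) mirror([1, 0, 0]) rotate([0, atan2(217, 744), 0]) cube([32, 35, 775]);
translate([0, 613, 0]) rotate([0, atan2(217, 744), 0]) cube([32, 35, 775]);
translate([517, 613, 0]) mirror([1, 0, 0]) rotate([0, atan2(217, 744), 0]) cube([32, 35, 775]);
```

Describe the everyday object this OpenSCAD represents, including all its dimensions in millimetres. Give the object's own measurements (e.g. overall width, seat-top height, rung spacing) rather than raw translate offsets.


A sawhorse. A 83×745×53 mm beam (x, y, z) sits on two A-frame leg pairs. Each pair is two raked legs of 32×35 mm section (35 mm along y) splaying symmetrically in x. Each leg rises 744 mm vertically over 217 mm of horizontal reach and is 775 mm long along its own axis. Every leg's outer bottom edge rests on the floor and its outer top edge meets a bottom edge of the beam — the left legs (tilting toward +x) meet the beam's −x bottom edge, the right legs (their mirror images, tilting toward −x) meet its +x bottom edge — so the leg tops tuck under the beam, the beam's underside is 744 mm above the floor, and the feet are 517 mm apart outside-to-outside with the beam centred between them. The two leg pairs are set in 97 mm from either end of the beam.


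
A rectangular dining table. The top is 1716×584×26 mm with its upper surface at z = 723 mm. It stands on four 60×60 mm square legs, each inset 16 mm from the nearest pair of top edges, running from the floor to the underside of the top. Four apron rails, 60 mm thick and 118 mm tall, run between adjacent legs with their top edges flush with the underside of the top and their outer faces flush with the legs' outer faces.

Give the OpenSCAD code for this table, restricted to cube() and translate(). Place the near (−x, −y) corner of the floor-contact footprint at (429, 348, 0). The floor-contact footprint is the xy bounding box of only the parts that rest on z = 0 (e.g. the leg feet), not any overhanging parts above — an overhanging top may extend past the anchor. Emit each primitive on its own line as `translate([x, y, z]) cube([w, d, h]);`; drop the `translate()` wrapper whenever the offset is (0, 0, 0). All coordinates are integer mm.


translate([413, 332, 697]) cube([1716, 584, 26]);
translate([429, 348, 0]) cube([60, 60, 697]);
translate([2053, 348, 0]) cube([60, 60, 697]);
translate([429, 840, 0]) cube([60, 60, 697]);
translate([2053, 840, 0]) cube([60, 60, 697]);
translate([489, 348, 579]) cube([1564, 60, 118]);
translate([489, 840, 579]) cube([1564, 60, 118]);
translate([429, 408, 579]) cube([60, 432, 118]);
translate([2053, 408, 579]) cube([60, 432, 118]);


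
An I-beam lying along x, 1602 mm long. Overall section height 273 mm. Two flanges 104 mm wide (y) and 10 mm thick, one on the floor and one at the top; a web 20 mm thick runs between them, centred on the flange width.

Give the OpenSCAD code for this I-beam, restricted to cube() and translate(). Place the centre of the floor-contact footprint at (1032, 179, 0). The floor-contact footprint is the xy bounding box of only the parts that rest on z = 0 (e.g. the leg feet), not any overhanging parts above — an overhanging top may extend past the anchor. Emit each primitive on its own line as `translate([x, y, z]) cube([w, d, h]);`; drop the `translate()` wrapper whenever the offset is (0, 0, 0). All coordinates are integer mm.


translate([231, 127, 0]) cube([1602, 104, 10]);
translate([231, 169, 10]) cube([1602, 20, 253]);
translate([231, 127, 263]) cube([1602, 104, 10]);


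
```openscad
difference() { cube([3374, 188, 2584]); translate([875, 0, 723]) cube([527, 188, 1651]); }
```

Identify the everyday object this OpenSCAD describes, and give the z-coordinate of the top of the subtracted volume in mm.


A wall with a window opening. The window head height is 2374 mm.

A wall with a rectangular opening subtracted — a window. Sill at z = 723, opening 1651 mm tall, so the head is at 723 + 1651 = 2374 mm.


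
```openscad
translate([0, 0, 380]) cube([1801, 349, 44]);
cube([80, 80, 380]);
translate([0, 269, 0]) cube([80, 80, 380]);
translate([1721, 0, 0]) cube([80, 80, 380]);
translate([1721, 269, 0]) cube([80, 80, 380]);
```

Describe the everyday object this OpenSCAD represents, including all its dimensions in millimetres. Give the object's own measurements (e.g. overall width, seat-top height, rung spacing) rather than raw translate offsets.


A bench: a 1801×349 mm seat slab, 44 mm thick, top at z = 424 mm, on four 80×80 mm square legs flush with the seat corners and standing on z = 0.


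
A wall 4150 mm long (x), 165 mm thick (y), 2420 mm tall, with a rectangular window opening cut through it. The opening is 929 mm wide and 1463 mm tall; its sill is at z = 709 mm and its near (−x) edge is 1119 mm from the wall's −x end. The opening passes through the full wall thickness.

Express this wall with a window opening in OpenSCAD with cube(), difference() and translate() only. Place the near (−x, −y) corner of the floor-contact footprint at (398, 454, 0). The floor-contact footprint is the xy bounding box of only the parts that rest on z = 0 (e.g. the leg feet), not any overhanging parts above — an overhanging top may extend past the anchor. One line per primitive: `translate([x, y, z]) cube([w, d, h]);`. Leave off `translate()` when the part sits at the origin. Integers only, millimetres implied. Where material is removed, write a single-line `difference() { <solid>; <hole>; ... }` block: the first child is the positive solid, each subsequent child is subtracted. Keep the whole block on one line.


difference() { translate([398, 454, 0]) cube([4150, 165, 2420]); translate([1517, 454, 709]) cube([929, 165, 1463]); }


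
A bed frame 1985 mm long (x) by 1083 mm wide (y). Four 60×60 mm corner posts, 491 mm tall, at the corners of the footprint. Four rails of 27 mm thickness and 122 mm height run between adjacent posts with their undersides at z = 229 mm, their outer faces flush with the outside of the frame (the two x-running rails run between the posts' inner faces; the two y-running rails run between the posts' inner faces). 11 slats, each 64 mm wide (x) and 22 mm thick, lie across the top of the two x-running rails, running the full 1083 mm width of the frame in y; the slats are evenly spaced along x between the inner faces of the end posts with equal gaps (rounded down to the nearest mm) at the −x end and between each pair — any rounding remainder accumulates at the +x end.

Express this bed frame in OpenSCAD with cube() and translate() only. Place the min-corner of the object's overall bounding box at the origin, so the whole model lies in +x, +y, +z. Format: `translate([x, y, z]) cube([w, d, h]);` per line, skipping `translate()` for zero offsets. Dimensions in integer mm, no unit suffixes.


cube([60, 60, 491]);
translate([0, 1023, 0]) cube([60, 60, 491]);
translate([1925, 0, 0]) cube([60, 60, 491]);
translate([1925, 1023, 0]) cube([60, 60, 491]);
translate([60, 0, 229]) cube([1865, 27, 122]);
translate([60, 1056, 229]) cube([1865, 27, 122]);
translate([0, 60, 229]) cube([27, 963, 122]);
translate([1958, 60, 229]) cube([27, 963, 122]);
translate([156, 0, 351]) cube([64, 1083, 22]);
translate([316, 0, 351]) cube([64, 1083, 22]);
translate([476, 0, 351]) cube([64, 1083, 22]);
translate([636, 0, 351]) cube([64, 1083, 22]);
translate([796, 0, 351]) cube([64, 1083, 22]);
translate([956, 0, 351]) cube([64, 1083, 22]);
translate([1116, 0, 351]) cube([64, 1083, 22]);
translate([1276, 0, 351]) cube([64, 1083, 22]);
translate([1436, 0, 351]) cube([64, 1083, 22]);
translate([1596, 0, 351]) cube([64, 1083, 22]);
translate([1756, 0, 351]) cube([64, 1083, 22]);


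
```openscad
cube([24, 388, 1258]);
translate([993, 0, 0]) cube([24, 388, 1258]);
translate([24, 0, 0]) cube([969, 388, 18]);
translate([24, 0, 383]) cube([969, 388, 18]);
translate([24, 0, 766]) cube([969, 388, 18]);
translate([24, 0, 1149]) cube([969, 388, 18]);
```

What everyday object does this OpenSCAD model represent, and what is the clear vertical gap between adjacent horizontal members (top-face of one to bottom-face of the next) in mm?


A bookshelf. The clear shelf gap is 365 mm.

Two tall side panels with 4 horizontal boards between them — a bookshelf. The first two shelf undersides are at z = 0 and z = 383; with shelf thickness 18, the clear gap is 383 − 0 − 18 = 365 mm.


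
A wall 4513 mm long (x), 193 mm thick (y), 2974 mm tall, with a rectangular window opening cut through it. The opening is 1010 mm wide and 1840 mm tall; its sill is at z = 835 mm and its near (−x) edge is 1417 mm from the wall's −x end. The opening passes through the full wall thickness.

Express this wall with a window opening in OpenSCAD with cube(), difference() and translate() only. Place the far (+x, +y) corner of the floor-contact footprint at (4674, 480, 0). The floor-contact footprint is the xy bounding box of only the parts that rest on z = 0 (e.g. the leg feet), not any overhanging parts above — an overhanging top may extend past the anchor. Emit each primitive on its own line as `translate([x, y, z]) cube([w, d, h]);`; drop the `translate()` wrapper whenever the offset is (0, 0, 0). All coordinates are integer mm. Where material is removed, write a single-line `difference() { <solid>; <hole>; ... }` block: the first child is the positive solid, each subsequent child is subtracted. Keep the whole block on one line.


difference() { translate([161, 287, 0]) cube([4513, 193, 2974]); translate([1578, 287, 835]) cube([1010, 193, 1840]); }
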